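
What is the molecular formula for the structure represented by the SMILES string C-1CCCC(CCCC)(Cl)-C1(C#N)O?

Heavy atoms from the SMILES: 11 C, 1 Cl, 1 N, 1 O.
Implicit hydrogens by atom environment:
  7 × C: 2 H each → 14
  3 × C: no H
  1 × C: 3 H
  1 × Cl: no H
  1 × N: no H
  1 × O: 1 H
  Total hydrogens = 18.
Molecular formula: C11H18ClNO

C11H18ClNO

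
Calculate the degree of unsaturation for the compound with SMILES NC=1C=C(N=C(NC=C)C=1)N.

5

Molecular formula from the SMILES: C7H10N4.
DoU = (2C + 2 + N − H − X)/2 = (2·7 + 2 + 4 − 10 − 0)/2 = 10/2 = 5.
(Structurally: 1 ring(s) + 4 π bond(s) = 5.)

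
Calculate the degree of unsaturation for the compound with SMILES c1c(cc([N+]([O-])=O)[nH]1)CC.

4

Molecular formula from the SMILES: C6H8N2O2.
DoU = (2C + 2 + N − H − X)/2 = (2·6 + 2 + 2 − 8 − 0)/2 = 8/2 = 4.
(Structurally: 1 ring(s) + 3 π bond(s) = 4.)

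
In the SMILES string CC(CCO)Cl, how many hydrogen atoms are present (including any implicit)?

Hydrogens are implicit in SMILES; fill each atom to its normal valence:
  2 × C: 2 H each → 4
  1 × C: 3 H
  1 × C: 1 H
  1 × Cl: no H
  1 × O: 1 H
  Total hydrogens = 9.

9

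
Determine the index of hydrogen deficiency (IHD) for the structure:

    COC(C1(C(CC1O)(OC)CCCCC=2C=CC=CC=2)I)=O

Molecular formula from the SMILES: C17H23IO4.
DoU = (2C + 2 + N − H − X)/2 = (2·17 + 2 + 0 − 23 − 1)/2 = 12/2 = 6.
(Structurally: 2 ring(s) + 4 π bond(s) = 6.)

6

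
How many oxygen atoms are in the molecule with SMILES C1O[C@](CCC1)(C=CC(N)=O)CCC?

2

The symbol for oxygen appears 2 times in the SMILES.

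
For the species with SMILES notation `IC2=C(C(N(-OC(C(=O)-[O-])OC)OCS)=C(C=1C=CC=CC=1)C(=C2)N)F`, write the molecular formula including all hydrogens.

Heavy atoms from the SMILES: 16 C, 1 F, 1 I, 2 N, 5 O, 1 S.
Implicit hydrogens by atom environment:
  6 × C (aromatic): 1 H each → 6
  6 × C (aromatic): no H
  4 × O: no H
  1 × C: 3 H
  1 × C: 2 H
  1 × C: 1 H
  1 × C: no H
  1 × F: no H
  1 × I: no H
  1 × N: 2 H
  1 × N: no H
  1 × O (charge -1): no H
  1 × S: 1 H
  Total hydrogens = 15.
Net charge -1.
Molecular formula: C16H15FIN2O5S-

C16H15FIN2O5S-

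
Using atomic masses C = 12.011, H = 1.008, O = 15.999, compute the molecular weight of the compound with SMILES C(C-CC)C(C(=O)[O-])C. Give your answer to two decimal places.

129.18

Molecular formula: C7H13O2-.
M = 7×12.011 + 13×1.008 + 2×15.999 = 129.18 g/mol.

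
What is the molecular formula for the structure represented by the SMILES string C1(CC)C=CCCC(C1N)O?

Heavy atoms from the SMILES: 9 C, 1 N, 1 O.
Implicit hydrogens by atom environment:
  5 × C: 1 H each → 5
  3 × C: 2 H each → 6
  1 × C: 3 H
  1 × N: 2 H
  1 × O: 1 H
  Total hydrogens = 17.
Molecular formula: C9H17NO

C9H17NO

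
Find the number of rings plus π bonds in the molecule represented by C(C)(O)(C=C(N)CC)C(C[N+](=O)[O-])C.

Molecular formula from the SMILES: C9H18N2O3.
DoU = (2C + 2 + N − H − X)/2 = (2·9 + 2 + 2 − 18 − 0)/2 = 4/2 = 2.
(Structurally: 0 ring(s) + 2 π bond(s) = 2.)

2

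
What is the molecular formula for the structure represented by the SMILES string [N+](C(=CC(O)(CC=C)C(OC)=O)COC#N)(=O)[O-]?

Heavy atoms from the SMILES: 10 C, 2 N, 6 O.
Implicit hydrogens by atom environment:
  4 × C: no H
  4 × O: no H
  3 × C: 2 H each → 6
  2 × C: 1 H each → 2
  1 × C: 3 H
  1 × N: no H
  1 × N (charge +1): no H
  1 × O: 1 H
  1 × O (charge -1): no H
  Total hydrogens = 12.
Molecular formula: C10H12N2O6

C10H12N2O6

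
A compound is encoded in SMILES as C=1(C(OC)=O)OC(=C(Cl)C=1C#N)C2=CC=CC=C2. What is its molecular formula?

Heavy atoms from the SMILES: 13 C, 1 Cl, 1 N, 3 O.
Implicit hydrogens by atom environment:
  5 × C (aromatic): 1 H each → 5
  5 × C (aromatic): no H
  2 × C: no H
  2 × O: no H
  1 × C: 3 H
  1 × Cl: no H
  1 × N: no H
  1 × O (aromatic): no H
  Total hydrogens = 8.
Molecular formula: C13H8ClNO3

C13H8ClNO3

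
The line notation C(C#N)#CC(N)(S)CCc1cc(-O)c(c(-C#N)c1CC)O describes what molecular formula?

Heavy atoms from the SMILES: 15 C, 3 N, 2 O, 1 S.
Implicit hydrogens by atom environment:
  5 × C (aromatic): no H
  5 × C: no H
  3 × C: 2 H each → 6
  2 × N: no H
  2 × O: 1 H each → 2
  1 × C: 3 H
  1 × C (aromatic): 1 H
  1 × N: 2 H
  1 × S: 1 H
  Total hydrogens = 15.
Molecular formula: C15H15N3O2S

C15H15N3O2S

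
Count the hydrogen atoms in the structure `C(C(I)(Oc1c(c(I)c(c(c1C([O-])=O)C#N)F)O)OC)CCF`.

Hydrogens are implicit in SMILES; fill each atom to its normal valence:
  6 × C (aromatic): no H
  3 × C: 2 H each → 6
  3 × C: no H
  3 × O: no H
  2 × F: no H
  2 × I: no H
  1 × C: 3 H
  1 × N: no H
  1 × O: 1 H
  1 × O (charge -1): no H
  Total hydrogens = 10.

10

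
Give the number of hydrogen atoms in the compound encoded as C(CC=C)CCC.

Hydrogens are implicit in SMILES; fill each atom to its normal valence:
  5 × C: 2 H each → 10
  1 × C: 3 H
  1 × C: 1 H
  Total hydrogens = 14.

14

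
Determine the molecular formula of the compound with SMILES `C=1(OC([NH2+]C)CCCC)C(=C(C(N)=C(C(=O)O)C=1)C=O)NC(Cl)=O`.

Heavy atoms from the SMILES: 15 C, 1 Cl, 3 N, 5 O.
Implicit hydrogens by atom environment:
  5 × C (aromatic): no H
  4 × O: no H
  3 × C: 2 H each → 6
  2 × C: 3 H each → 6
  2 × C: 1 H each → 2
  2 × C: no H
  1 × C (aromatic): 1 H
  1 × Cl: no H
  1 × N: 2 H
  1 × N (charge +1): 2 H
  1 × N: 1 H
  1 × O: 1 H
  Total hydrogens = 21.
Net charge +1.
Molecular formula: C15H21ClN3O5+

C15H21ClN3O5+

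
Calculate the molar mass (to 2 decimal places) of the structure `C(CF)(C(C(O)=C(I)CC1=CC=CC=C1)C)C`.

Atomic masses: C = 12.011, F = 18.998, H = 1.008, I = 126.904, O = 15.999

348.20

Molecular formula: C14H18FIO.
M = 14×12.011 + 1×18.998 + 18×1.008 + 1×126.904 + 1×15.999 = 348.20 g/mol.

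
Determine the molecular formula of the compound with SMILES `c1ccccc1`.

Heavy atoms from the SMILES: 6 C.
Implicit hydrogens by atom environment:
  6 × C (aromatic): 1 H each → 6
  Total hydrogens = 6.
Molecular formula: C6H6

C6H6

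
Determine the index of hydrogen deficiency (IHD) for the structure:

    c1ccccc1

4

Molecular formula from the SMILES: C6H6.
DoU = (2C + 2 + N − H − X)/2 = (2·6 + 2 + 0 − 6 − 0)/2 = 8/2 = 4.
(Structurally: 1 ring(s) + 3 π bond(s) = 4.)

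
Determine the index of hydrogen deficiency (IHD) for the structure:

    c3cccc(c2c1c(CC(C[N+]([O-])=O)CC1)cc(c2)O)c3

10

Molecular formula from the SMILES: C17H17NO3.
DoU = (2C + 2 + N − H − X)/2 = (2·17 + 2 + 1 − 17 − 0)/2 = 20/2 = 10.
(Structurally: 3 ring(s) + 7 π bond(s) = 10.)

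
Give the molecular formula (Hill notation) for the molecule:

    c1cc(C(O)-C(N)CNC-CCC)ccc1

C13H22N2O

Heavy atoms from the SMILES: 13 C, 2 N, 1 O.
Implicit hydrogens by atom environment:
  5 × C (aromatic): 1 H each → 5
  4 × C: 2 H each → 8
  2 × C: 1 H each → 2
  1 × C: 3 H
  1 × C (aromatic): no H
  1 × N: 2 H
  1 × N: 1 H
  1 × O: 1 H
  Total hydrogens = 22.
Molecular formula: C13H22N2O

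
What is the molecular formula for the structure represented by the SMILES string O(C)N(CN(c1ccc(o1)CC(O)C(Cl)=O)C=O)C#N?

Heavy atoms from the SMILES: 11 C, 1 Cl, 3 N, 5 O.
Implicit hydrogens by atom environment:
  3 × N: no H
  3 × O: no H
  2 × C: 2 H each → 4
  2 × C (aromatic): 1 H each → 2
  2 × C: 1 H each → 2
  2 × C (aromatic): no H
  2 × C: no H
  1 × C: 3 H
  1 × Cl: no H
  1 × O: 1 H
  1 × O (aromatic): no H
  Total hydrogens = 12.
Molecular formula: C11H12ClN3O5

C11H12ClN3O5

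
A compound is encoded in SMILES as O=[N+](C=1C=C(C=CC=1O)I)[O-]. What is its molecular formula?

C6H4INO3

Heavy atoms from the SMILES: 6 C, 1 I, 1 N, 3 O.
Implicit hydrogens by atom environment:
  3 × C (aromatic): 1 H each → 3
  3 × C (aromatic): no H
  1 × I: no H
  1 × N (charge +1): no H
  1 × O: 1 H
  1 × O: no H
  1 × O (charge -1): no H
  Total hydrogens = 4.
Molecular formula: C6H4INO3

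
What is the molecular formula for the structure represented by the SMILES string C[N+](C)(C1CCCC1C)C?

C9H20N+

Heavy atoms from the SMILES: 9 C, 1 N.
Implicit hydrogens by atom environment:
  4 × C: 3 H each → 12
  3 × C: 2 H each → 6
  2 × C: 1 H each → 2
  1 × N (charge +1): no H
  Total hydrogens = 20.
Net charge +1.
Molecular formula: C9H20N+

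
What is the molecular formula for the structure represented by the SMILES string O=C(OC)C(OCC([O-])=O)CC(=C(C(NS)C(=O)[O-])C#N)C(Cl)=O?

[C12H11ClN2O8S]2-

Heavy atoms from the SMILES: 12 C, 1 Cl, 2 N, 8 O, 1 S.
Implicit hydrogens by atom environment:
  7 × C: no H
  6 × O: no H
  2 × C: 2 H each → 4
  2 × C: 1 H each → 2
  2 × O (charge -1): no H
  1 × C: 3 H
  1 × Cl: no H
  1 × N: 1 H
  1 × N: no H
  1 × S: 1 H
  Total hydrogens = 11.
Net charge -2.
Molecular formula: [C12H11ClN2O8S]2-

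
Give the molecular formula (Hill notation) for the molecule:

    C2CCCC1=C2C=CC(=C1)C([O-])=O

C11H11O2-

Heavy atoms from the SMILES: 11 C, 2 O.
Implicit hydrogens by atom environment:
  4 × C: 2 H each → 8
  3 × C (aromatic): 1 H each → 3
  3 × C (aromatic): no H
  1 × C: no H
  1 × O: no H
  1 × O (charge -1): no H
  Total hydrogens = 11.
Net charge -1.
Molecular formula: C11H11O2-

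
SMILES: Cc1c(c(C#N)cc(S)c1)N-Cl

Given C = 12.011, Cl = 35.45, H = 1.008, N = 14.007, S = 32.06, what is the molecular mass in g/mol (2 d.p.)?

Molecular formula: C8H7ClN2S.
M = 8×12.011 + 1×35.45 + 7×1.008 + 2×14.007 + 1×32.06 = 198.67 g/mol.

198.67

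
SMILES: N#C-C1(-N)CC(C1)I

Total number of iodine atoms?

The symbol for iodine appears 1 time in the SMILES.

1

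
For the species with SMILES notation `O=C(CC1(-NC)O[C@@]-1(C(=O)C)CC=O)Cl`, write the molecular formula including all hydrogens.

Heavy atoms from the SMILES: 9 C, 1 Cl, 1 N, 4 O.
Implicit hydrogens by atom environment:
  4 × C: no H
  4 × O: no H
  2 × C: 3 H each → 6
  2 × C: 2 H each → 4
  1 × C: 1 H
  1 × Cl: no H
  1 × N: 1 H
  Total hydrogens = 12.
Molecular formula: C9H12ClNO4

C9H12ClNO4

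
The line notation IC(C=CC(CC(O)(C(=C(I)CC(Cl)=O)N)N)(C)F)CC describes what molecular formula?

C13H20ClFI2N2O2

Heavy atoms from the SMILES: 13 C, 1 Cl, 1 F, 2 I, 2 N, 2 O.
Implicit hydrogens by atom environment:
  5 × C: no H
  3 × C: 2 H each → 6
  3 × C: 1 H each → 3
  2 × C: 3 H each → 6
  2 × I: no H
  2 × N: 2 H each → 4
  1 × Cl: no H
  1 × F: no H
  1 × O: 1 H
  1 × O: no H
  Total hydrogens = 20.
Molecular formula: C13H20ClFI2N2O2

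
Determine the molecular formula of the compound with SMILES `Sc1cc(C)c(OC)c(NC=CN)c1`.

C10H14N2OS

Heavy atoms from the SMILES: 10 C, 2 N, 1 O, 1 S.
Implicit hydrogens by atom environment:
  4 × C (aromatic): no H
  2 × C: 3 H each → 6
  2 × C (aromatic): 1 H each → 2
  2 × C: 1 H each → 2
  1 × N: 2 H
  1 × N: 1 H
  1 × O: no H
  1 × S: 1 H
  Total hydrogens = 14.
Molecular formula: C10H14N2OS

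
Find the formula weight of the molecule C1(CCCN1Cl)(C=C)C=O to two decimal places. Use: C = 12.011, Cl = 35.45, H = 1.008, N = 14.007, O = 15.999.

159.61

Molecular formula: C7H10ClNO.
M = 7×12.011 + 1×35.45 + 10×1.008 + 1×14.007 + 1×15.999 = 159.61 g/mol.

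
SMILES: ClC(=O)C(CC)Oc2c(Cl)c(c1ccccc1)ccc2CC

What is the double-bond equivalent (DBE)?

9

Molecular formula from the SMILES: C18H18Cl2O2.
DoU = (2C + 2 + N − H − X)/2 = (2·18 + 2 + 0 − 18 − 2)/2 = 18/2 = 9.
(Structurally: 2 ring(s) + 7 π bond(s) = 9.)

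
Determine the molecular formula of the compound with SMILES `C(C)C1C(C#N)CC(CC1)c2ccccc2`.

Heavy atoms from the SMILES: 15 C, 1 N.
Implicit hydrogens by atom environment:
  5 × C (aromatic): 1 H each → 5
  4 × C: 2 H each → 8
  3 × C: 1 H each → 3
  1 × C: 3 H
  1 × C (aromatic): no H
  1 × C: no H
  1 × N: no H
  Total hydrogens = 19.
Molecular formula: C15H19N

C15H19N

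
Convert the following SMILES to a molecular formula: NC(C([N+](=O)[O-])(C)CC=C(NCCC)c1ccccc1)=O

Heavy atoms from the SMILES: 15 C, 3 N, 3 O.
Implicit hydrogens by atom environment:
  5 × C (aromatic): 1 H each → 5
  3 × C: 2 H each → 6
  3 × C: no H
  2 × C: 3 H each → 6
  2 × O: no H
  1 × C: 1 H
  1 × C (aromatic): no H
  1 × N: 2 H
  1 × N: 1 H
  1 × N (charge +1): no H
  1 × O (charge -1): no H
  Total hydrogens = 21.
Molecular formula: C15H21N3O3

C15H21N3O3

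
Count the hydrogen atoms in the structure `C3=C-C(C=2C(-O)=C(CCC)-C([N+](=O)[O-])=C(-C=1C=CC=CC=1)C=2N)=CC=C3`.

Hydrogens are implicit in SMILES; fill each atom to its normal valence:
  10 × C (aromatic): 1 H each → 10
  8 × C (aromatic): no H
  2 × C: 2 H each → 4
  1 × C: 3 H
  1 × N: 2 H
  1 × N (charge +1): no H
  1 × O: 1 H
  1 × O: no H
  1 × O (charge -1): no H
  Total hydrogens = 20.

20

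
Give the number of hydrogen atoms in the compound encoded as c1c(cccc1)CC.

10

Hydrogens are implicit in SMILES; fill each atom to its normal valence:
  5 × C (aromatic): 1 H each → 5
  1 × C: 3 H
  1 × C: 2 H
  1 × C (aromatic): no H
  Total hydrogens = 10.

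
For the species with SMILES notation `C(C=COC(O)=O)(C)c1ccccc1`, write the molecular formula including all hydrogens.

Heavy atoms from the SMILES: 11 C, 3 O.
Implicit hydrogens by atom environment:
  5 × C (aromatic): 1 H each → 5
  3 × C: 1 H each → 3
  2 × O: no H
  1 × C: 3 H
  1 × C: no H
  1 × C (aromatic): no H
  1 × O: 1 H
  Total hydrogens = 12.
Molecular formula: C11H12O3

C11H12O3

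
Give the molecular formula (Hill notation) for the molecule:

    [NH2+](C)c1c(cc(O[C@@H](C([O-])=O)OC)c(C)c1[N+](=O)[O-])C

C12H16N2O6

Heavy atoms from the SMILES: 12 C, 2 N, 6 O.
Implicit hydrogens by atom environment:
  5 × C (aromatic): no H
  4 × C: 3 H each → 12
  4 × O: no H
  2 × O (charge -1): no H
  1 × C (aromatic): 1 H
  1 × C: 1 H
  1 × C: no H
  1 × N (charge +1): 2 H
  1 × N (charge +1): no H
  Total hydrogens = 16.
Molecular formula: C12H16N2O6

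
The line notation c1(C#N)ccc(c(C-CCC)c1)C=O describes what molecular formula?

C12H13NO

Heavy atoms from the SMILES: 12 C, 1 N, 1 O.
Implicit hydrogens by atom environment:
  3 × C: 2 H each → 6
  3 × C (aromatic): 1 H each → 3
  3 × C (aromatic): no H
  1 × C: 3 H
  1 × C: 1 H
  1 × C: no H
  1 × N: no H
  1 × O: no H
  Total hydrogens = 13.
Molecular formula: C12H13NO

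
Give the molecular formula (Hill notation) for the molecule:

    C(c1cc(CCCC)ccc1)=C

C12H16

Heavy atoms from the SMILES: 12 C.
Implicit hydrogens by atom environment:
  4 × C: 2 H each → 8
  4 × C (aromatic): 1 H each → 4
  2 × C (aromatic): no H
  1 × C: 3 H
  1 × C: 1 H
  Total hydrogens = 16.
Molecular formula: C12H16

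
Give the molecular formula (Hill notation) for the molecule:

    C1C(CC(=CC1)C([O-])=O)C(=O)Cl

C8H8ClO3-

Heavy atoms from the SMILES: 8 C, 1 Cl, 3 O.
Implicit hydrogens by atom environment:
  3 × C: 2 H each → 6
  3 × C: no H
  2 × C: 1 H each → 2
  2 × O: no H
  1 × Cl: no H
  1 × O (charge -1): no H
  Total hydrogens = 8.
Net charge -1.
Molecular formula: C8H8ClO3-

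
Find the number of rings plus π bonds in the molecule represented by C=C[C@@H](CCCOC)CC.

Molecular formula from the SMILES: C9H18O.
DoU = (2C + 2 + N − H − X)/2 = (2·9 + 2 + 0 − 18 − 0)/2 = 2/2 = 1.
(Structurally: 0 ring(s) + 1 π bond(s) = 1.)

1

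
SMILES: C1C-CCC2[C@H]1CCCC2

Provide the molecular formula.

C10H18

Heavy atoms from the SMILES: 10 C.
Implicit hydrogens by atom environment:
  8 × C: 2 H each → 16
  2 × C: 1 H each → 2
  Total hydrogens = 18.
Molecular formula: C10H18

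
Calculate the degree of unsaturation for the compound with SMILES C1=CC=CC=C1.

4

Molecular formula from the SMILES: C6H6.
DoU = (2C + 2 + N − H − X)/2 = (2·6 + 2 + 0 − 6 − 0)/2 = 8/2 = 4.
(Structurally: 1 ring(s) + 3 π bond(s) = 4.)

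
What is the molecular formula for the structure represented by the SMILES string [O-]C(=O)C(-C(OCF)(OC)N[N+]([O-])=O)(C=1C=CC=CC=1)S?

Heavy atoms from the SMILES: 11 C, 1 F, 2 N, 6 O, 1 S.
Implicit hydrogens by atom environment:
  5 × C (aromatic): 1 H each → 5
  4 × O: no H
  3 × C: no H
  2 × O (charge -1): no H
  1 × C: 3 H
  1 × C: 2 H
  1 × C (aromatic): no H
  1 × F: no H
  1 × N: 1 H
  1 × N (charge +1): no H
  1 × S: 1 H
  Total hydrogens = 12.
Net charge -1.
Molecular formula: C11H12FN2O6S-

C11H12FN2O6S-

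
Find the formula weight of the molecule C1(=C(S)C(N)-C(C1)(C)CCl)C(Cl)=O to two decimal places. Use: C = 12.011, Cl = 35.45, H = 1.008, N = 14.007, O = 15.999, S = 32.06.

240.14

Molecular formula: C8H11Cl2NOS.
M = 8×12.011 + 2×35.45 + 11×1.008 + 1×14.007 + 1×15.999 + 1×32.06 = 240.14 g/mol.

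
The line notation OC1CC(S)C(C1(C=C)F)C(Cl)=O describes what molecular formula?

C8H10ClFO2S

Heavy atoms from the SMILES: 8 C, 1 Cl, 1 F, 2 O, 1 S.
Implicit hydrogens by atom environment:
  4 × C: 1 H each → 4
  2 × C: 2 H each → 4
  2 × C: no H
  1 × Cl: no H
  1 × F: no H
  1 × O: 1 H
  1 × O: no H
  1 × S: 1 H
  Total hydrogens = 10.
Molecular formula: C8H10ClFO2S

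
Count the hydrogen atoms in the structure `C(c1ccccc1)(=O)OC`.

Hydrogens are implicit in SMILES; fill each atom to its normal valence:
  5 × C (aromatic): 1 H each → 5
  2 × O: no H
  1 × C: 3 H
  1 × C (aromatic): no H
  1 × C: no H
  Total hydrogens = 8.

8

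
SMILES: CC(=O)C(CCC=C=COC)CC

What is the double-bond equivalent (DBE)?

3

Molecular formula from the SMILES: C11H18O2.
DoU = (2C + 2 + N − H − X)/2 = (2·11 + 2 + 0 − 18 − 0)/2 = 6/2 = 3.
(Structurally: 0 ring(s) + 3 π bond(s) = 3.)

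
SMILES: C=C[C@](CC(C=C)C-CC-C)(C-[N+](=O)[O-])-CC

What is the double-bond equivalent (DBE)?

Molecular formula from the SMILES: C14H25NO2.
DoU = (2C + 2 + N − H − X)/2 = (2·14 + 2 + 1 − 25 − 0)/2 = 6/2 = 3.
(Structurally: 0 ring(s) + 3 π bond(s) = 3.)

3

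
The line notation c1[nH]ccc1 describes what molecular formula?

C4H5N

Heavy atoms from the SMILES: 4 C, 1 N.
Implicit hydrogens by atom environment:
  4 × C (aromatic): 1 H each → 4
  1 × N (aromatic): 1 H
  Total hydrogens = 5.
Molecular formula: C4H5N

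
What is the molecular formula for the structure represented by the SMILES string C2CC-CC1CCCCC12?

C10H18

Heavy atoms from the SMILES: 10 C.
Implicit hydrogens by atom environment:
  8 × C: 2 H each → 16
  2 × C: 1 H each → 2
  Total hydrogens = 18.
Molecular formula: C10H18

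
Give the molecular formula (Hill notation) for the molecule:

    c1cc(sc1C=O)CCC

Heavy atoms from the SMILES: 8 C, 1 O, 1 S.
Implicit hydrogens by atom environment:
  2 × C: 2 H each → 4
  2 × C (aromatic): 1 H each → 2
  2 × C (aromatic): no H
  1 × C: 3 H
  1 × C: 1 H
  1 × O: no H
  1 × S (aromatic): no H
  Total hydrogens = 10.
Molecular formula: C8H10OS

C8H10OS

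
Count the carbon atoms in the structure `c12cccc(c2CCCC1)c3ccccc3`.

16

The symbol for carbon appears 16 times in the SMILES. Lowercase c denotes aromatic carbon and counts toward C.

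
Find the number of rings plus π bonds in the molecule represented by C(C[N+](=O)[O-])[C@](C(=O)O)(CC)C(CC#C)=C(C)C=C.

Molecular formula from the SMILES: C14H19NO4.
DoU = (2C + 2 + N − H − X)/2 = (2·14 + 2 + 1 − 19 − 0)/2 = 12/2 = 6.
(Structurally: 0 ring(s) + 6 π bond(s) = 6.)

6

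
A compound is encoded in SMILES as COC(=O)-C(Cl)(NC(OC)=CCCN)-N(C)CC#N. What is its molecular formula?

C11H19ClN4O3

Heavy atoms from the SMILES: 11 C, 1 Cl, 4 N, 3 O.
Implicit hydrogens by atom environment:
  4 × C: no H
  3 × C: 3 H each → 9
  3 × C: 2 H each → 6
  3 × O: no H
  2 × N: no H
  1 × C: 1 H
  1 × Cl: no H
  1 × N: 2 H
  1 × N: 1 H
  Total hydrogens = 19.
Molecular formula: C11H19ClN4O3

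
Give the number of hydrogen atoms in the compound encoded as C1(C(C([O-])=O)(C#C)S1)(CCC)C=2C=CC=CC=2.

Hydrogens are implicit in SMILES; fill each atom to its normal valence:
  5 × C (aromatic): 1 H each → 5
  4 × C: no H
  2 × C: 2 H each → 4
  1 × C: 3 H
  1 × C: 1 H
  1 × C (aromatic): no H
  1 × O: no H
  1 × O (charge -1): no H
  1 × S: no H
  Total hydrogens = 13.

13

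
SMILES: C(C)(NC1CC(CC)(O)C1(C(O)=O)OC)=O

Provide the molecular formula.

C10H17NO5

Heavy atoms from the SMILES: 10 C, 1 N, 5 O.
Implicit hydrogens by atom environment:
  4 × C: no H
  3 × C: 3 H each → 9
  3 × O: no H
  2 × C: 2 H each → 4
  2 × O: 1 H each → 2
  1 × C: 1 H
  1 × N: 1 H
  Total hydrogens = 17.
Molecular formula: C10H17NO5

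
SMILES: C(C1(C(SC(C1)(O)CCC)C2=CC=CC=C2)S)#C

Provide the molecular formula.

Heavy atoms from the SMILES: 15 C, 1 O, 2 S.
Implicit hydrogens by atom environment:
  5 × C (aromatic): 1 H each → 5
  3 × C: 2 H each → 6
  3 × C: no H
  2 × C: 1 H each → 2
  1 × C: 3 H
  1 × C (aromatic): no H
  1 × O: 1 H
  1 × S: 1 H
  1 × S: no H
  Total hydrogens = 18.
Molecular formula: C15H18OS2

C15H18OS2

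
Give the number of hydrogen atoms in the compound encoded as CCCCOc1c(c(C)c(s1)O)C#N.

13

Hydrogens are implicit in SMILES; fill each atom to its normal valence:
  4 × C (aromatic): no H
  3 × C: 2 H each → 6
  2 × C: 3 H each → 6
  1 × C: no H
  1 × N: no H
  1 × O: 1 H
  1 × O: no H
  1 × S (aromatic): no H
  Total hydrogens = 13.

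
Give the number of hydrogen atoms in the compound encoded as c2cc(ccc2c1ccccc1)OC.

12

Hydrogens are implicit in SMILES; fill each atom to its normal valence:
  9 × C (aromatic): 1 H each → 9
  3 × C (aromatic): no H
  1 × C: 3 H
  1 × O: no H
  Total hydrogens = 12.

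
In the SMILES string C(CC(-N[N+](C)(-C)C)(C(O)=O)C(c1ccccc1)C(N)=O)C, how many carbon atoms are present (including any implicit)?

16

The symbol for carbon appears 16 times in the SMILES. Lowercase c denotes aromatic carbon and counts toward C.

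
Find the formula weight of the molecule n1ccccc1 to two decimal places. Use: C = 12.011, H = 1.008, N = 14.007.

Molecular formula: C5H5N.
M = 5×12.011 + 5×1.008 + 1×14.007 = 79.10 g/mol.

79.10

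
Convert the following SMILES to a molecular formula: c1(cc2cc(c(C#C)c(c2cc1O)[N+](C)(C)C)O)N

Heavy atoms from the SMILES: 15 C, 2 N, 2 O.
Implicit hydrogens by atom environment:
  7 × C (aromatic): no H
  3 × C: 3 H each → 9
  3 × C (aromatic): 1 H each → 3
  2 × O: 1 H each → 2
  1 × C: 1 H
  1 × C: no H
  1 × N: 2 H
  1 × N (charge +1): no H
  Total hydrogens = 17.
Net charge +1.
Molecular formula: C15H17N2O2+

C15H17N2O2+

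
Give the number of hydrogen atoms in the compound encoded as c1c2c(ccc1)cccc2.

Hydrogens are implicit in SMILES; fill each atom to its normal valence:
  8 × C (aromatic): 1 H each → 8
  2 × C (aromatic): no H
  Total hydrogens = 8.

8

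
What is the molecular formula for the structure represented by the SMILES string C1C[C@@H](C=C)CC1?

C7H12

Heavy atoms from the SMILES: 7 C.
Implicit hydrogens by atom environment:
  5 × C: 2 H each → 10
  2 × C: 1 H each → 2
  Total hydrogens = 12.
Molecular formula: C7H12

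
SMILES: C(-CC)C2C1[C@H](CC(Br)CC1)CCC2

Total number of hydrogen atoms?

Hydrogens are implicit in SMILES; fill each atom to its normal valence:
  8 × C: 2 H each → 16
  4 × C: 1 H each → 4
  1 × Br: no H
  1 × C: 3 H
  Total hydrogens = 23.

23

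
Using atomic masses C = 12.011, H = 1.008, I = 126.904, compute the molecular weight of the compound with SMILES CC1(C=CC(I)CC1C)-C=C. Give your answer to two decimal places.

262.13

Molecular formula: C10H15I.
M = 10×12.011 + 15×1.008 + 1×126.904 = 262.13 g/mol.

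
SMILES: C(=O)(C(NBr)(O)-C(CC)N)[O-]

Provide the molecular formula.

Heavy atoms from the SMILES: 1 Br, 5 C, 2 N, 3 O.
Implicit hydrogens by atom environment:
  2 × C: no H
  1 × Br: no H
  1 × C: 3 H
  1 × C: 2 H
  1 × C: 1 H
  1 × N: 2 H
  1 × N: 1 H
  1 × O: 1 H
  1 × O: no H
  1 × O (charge -1): no H
  Total hydrogens = 10.
Net charge -1.
Molecular formula: C5H10BrN2O3-

C5H10BrN2O3-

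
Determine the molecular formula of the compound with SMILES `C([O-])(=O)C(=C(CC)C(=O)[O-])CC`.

Heavy atoms from the SMILES: 8 C, 4 O.
Implicit hydrogens by atom environment:
  4 × C: no H
  2 × C: 3 H each → 6
  2 × C: 2 H each → 4
  2 × O: no H
  2 × O (charge -1): no H
  Total hydrogens = 10.
Net charge -2.
Molecular formula: [C8H10O4]2-

[C8H10O4]2-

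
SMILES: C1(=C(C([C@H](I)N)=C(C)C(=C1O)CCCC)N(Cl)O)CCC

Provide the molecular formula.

C15H24ClIN2O2

Heavy atoms from the SMILES: 15 C, 1 Cl, 1 I, 2 N, 2 O.
Implicit hydrogens by atom environment:
  6 × C (aromatic): no H
  5 × C: 2 H each → 10
  3 × C: 3 H each → 9
  2 × O: 1 H each → 2
  1 × C: 1 H
  1 × Cl: no H
  1 × I: no H
  1 × N: 2 H
  1 × N: no H
  Total hydrogens = 24.
Molecular formula: C15H24ClIN2O2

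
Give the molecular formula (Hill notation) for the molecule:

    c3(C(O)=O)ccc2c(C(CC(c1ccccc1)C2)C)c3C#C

Heavy atoms from the SMILES: 20 C, 2 O.
Implicit hydrogens by atom environment:
  7 × C (aromatic): 1 H each → 7
  5 × C (aromatic): no H
  3 × C: 1 H each → 3
  2 × C: 2 H each → 4
  2 × C: no H
  1 × C: 3 H
  1 × O: 1 H
  1 × O: no H
  Total hydrogens = 18.
Molecular formula: C20H18O2

C20H18O2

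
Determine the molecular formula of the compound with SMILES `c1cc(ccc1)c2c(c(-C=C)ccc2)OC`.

C15H14O

Heavy atoms from the SMILES: 15 C, 1 O.
Implicit hydrogens by atom environment:
  8 × C (aromatic): 1 H each → 8
  4 × C (aromatic): no H
  1 × C: 3 H
  1 × C: 2 H
  1 × C: 1 H
  1 × O: no H
  Total hydrogens = 14.
Molecular formula: C15H14O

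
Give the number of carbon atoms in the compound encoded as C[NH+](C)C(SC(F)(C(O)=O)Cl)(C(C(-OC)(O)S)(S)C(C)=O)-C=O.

11

The symbol for carbon appears 11 times in the SMILES. (Cl is a single chlorine, not C + l.)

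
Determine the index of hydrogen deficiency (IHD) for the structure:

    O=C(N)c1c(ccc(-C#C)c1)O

7

Molecular formula from the SMILES: C9H7NO2.
DoU = (2C + 2 + N − H − X)/2 = (2·9 + 2 + 1 − 7 − 0)/2 = 14/2 = 7.
(Structurally: 1 ring(s) + 6 π bond(s) = 7.)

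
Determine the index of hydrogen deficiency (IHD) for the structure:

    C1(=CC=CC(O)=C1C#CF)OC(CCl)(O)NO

Molecular formula from the SMILES: C10H9ClFNO4.
DoU = (2C + 2 + N − H − X)/2 = (2·10 + 2 + 1 − 9 − 2)/2 = 12/2 = 6.
(Structurally: 1 ring(s) + 5 π bond(s) = 6.)

6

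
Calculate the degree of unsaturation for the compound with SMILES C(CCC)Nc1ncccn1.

Molecular formula from the SMILES: C8H13N3.
DoU = (2C + 2 + N − H − X)/2 = (2·8 + 2 + 3 − 13 − 0)/2 = 8/2 = 4.
(Structurally: 1 ring(s) + 3 π bond(s) = 4.)

4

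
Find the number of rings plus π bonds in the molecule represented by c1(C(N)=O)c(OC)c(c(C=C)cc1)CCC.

6

Molecular formula from the SMILES: C13H17NO2.
DoU = (2C + 2 + N − H − X)/2 = (2·13 + 2 + 1 − 17 − 0)/2 = 12/2 = 6.
(Structurally: 1 ring(s) + 5 π bond(s) = 6.)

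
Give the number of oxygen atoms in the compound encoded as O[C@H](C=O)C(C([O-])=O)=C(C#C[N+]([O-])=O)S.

6

The symbol for oxygen appears 6 times in the SMILES.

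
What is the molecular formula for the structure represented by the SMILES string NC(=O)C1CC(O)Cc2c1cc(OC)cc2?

Heavy atoms from the SMILES: 12 C, 1 N, 3 O.
Implicit hydrogens by atom environment:
  3 × C (aromatic): 1 H each → 3
  3 × C (aromatic): no H
  2 × C: 2 H each → 4
  2 × C: 1 H each → 2
  2 × O: no H
  1 × C: 3 H
  1 × C: no H
  1 × N: 2 H
  1 × O: 1 H
  Total hydrogens = 15.
Molecular formula: C12H15NO3

C12H15NO3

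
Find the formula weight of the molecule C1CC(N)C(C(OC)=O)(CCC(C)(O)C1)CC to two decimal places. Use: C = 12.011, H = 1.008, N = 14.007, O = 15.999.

Molecular formula: C13H25NO3.
M = 13×12.011 + 25×1.008 + 1×14.007 + 3×15.999 = 243.35 g/mol.

243.35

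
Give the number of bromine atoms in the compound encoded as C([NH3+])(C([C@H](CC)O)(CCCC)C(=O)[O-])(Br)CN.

The symbol for bromine appears 1 time in the SMILES.

1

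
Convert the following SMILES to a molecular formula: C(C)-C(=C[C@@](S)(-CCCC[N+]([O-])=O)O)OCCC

C12H23NO4S

Heavy atoms from the SMILES: 12 C, 1 N, 4 O, 1 S.
Implicit hydrogens by atom environment:
  7 × C: 2 H each → 14
  2 × C: 3 H each → 6
  2 × C: no H
  2 × O: no H
  1 × C: 1 H
  1 × N (charge +1): no H
  1 × O: 1 H
  1 × O (charge -1): no H
  1 × S: 1 H
  Total hydrogens = 23.
Molecular formula: C12H23NO4S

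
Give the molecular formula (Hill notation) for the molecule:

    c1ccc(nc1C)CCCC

C10H15N

Heavy atoms from the SMILES: 10 C, 1 N.
Implicit hydrogens by atom environment:
  3 × C: 2 H each → 6
  3 × C (aromatic): 1 H each → 3
  2 × C: 3 H each → 6
  2 × C (aromatic): no H
  1 × N (aromatic): no H
  Total hydrogens = 15.
Molecular formula: C10H15N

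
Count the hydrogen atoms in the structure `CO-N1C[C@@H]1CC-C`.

Hydrogens are implicit in SMILES; fill each atom to its normal valence:
  3 × C: 2 H each → 6
  2 × C: 3 H each → 6
  1 × C: 1 H
  1 × N: no H
  1 × O: no H
  Total hydrogens = 13.

13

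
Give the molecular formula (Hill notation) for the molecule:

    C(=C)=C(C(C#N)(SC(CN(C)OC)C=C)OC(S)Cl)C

Heavy atoms from the SMILES: 13 C, 1 Cl, 2 N, 2 O, 2 S.
Implicit hydrogens by atom environment:
  4 × C: no H
  3 × C: 3 H each → 9
  3 × C: 2 H each → 6
  3 × C: 1 H each → 3
  2 × N: no H
  2 × O: no H
  1 × Cl: no H
  1 × S: 1 H
  1 × S: no H
  Total hydrogens = 19.
Molecular formula: C13H19ClN2O2S2

C13H19ClN2O2S2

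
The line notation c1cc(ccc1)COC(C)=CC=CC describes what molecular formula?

C13H16O

Heavy atoms from the SMILES: 13 C, 1 O.
Implicit hydrogens by atom environment:
  5 × C (aromatic): 1 H each → 5
  3 × C: 1 H each → 3
  2 × C: 3 H each → 6
  1 × C: 2 H
  1 × C: no H
  1 × C (aromatic): no H
  1 × O: no H
  Total hydrogens = 16.
Molecular formula: C13H16O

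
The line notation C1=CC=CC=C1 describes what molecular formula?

Heavy atoms from the SMILES: 6 C.
Implicit hydrogens by atom environment:
  6 × C (aromatic): 1 H each → 6
  Total hydrogens = 6.
Molecular formula: C6H6

C6H6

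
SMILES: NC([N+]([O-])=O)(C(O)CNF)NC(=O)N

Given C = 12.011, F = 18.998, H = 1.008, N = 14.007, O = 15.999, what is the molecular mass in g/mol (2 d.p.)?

Molecular formula: C4H10FN5O4.
M = 4×12.011 + 1×18.998 + 10×1.008 + 5×14.007 + 4×15.999 = 211.15 g/mol.

211.15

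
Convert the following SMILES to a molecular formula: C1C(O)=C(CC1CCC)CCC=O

Heavy atoms from the SMILES: 11 C, 2 O.
Implicit hydrogens by atom environment:
  6 × C: 2 H each → 12
  2 × C: 1 H each → 2
  2 × C: no H
  1 × C: 3 H
  1 × O: 1 H
  1 × O: no H
  Total hydrogens = 18.
Molecular formula: C11H18O2

C11H18O2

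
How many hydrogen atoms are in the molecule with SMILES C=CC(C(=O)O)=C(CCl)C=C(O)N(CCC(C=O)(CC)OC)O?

22

Hydrogens are implicit in SMILES; fill each atom to its normal valence:
  5 × C: 2 H each → 10
  5 × C: no H
  3 × C: 1 H each → 3
  3 × O: 1 H each → 3
  3 × O: no H
  2 × C: 3 H each → 6
  1 × Cl: no H
  1 × N: no H
  Total hydrogens = 22.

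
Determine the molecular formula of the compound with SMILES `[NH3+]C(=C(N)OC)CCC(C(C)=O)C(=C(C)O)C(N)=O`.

C12H22N3O4+

Heavy atoms from the SMILES: 12 C, 3 N, 4 O.
Implicit hydrogens by atom environment:
  6 × C: no H
  3 × C: 3 H each → 9
  3 × O: no H
  2 × C: 2 H each → 4
  2 × N: 2 H each → 4
  1 × C: 1 H
  1 × N (charge +1): 3 H
  1 × O: 1 H
  Total hydrogens = 22.
Net charge +1.
Molecular formula: C12H22N3O4+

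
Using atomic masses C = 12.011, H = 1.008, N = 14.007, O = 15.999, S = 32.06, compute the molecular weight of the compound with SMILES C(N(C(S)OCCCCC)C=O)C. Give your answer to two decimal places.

205.32

Molecular formula: C9H19NO2S.
M = 9×12.011 + 19×1.008 + 1×14.007 + 2×15.999 + 1×32.06 = 205.32 g/mol.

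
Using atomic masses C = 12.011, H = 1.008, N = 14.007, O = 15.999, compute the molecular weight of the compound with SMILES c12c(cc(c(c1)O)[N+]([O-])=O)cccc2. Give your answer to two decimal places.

Molecular formula: C10H7NO3.
M = 10×12.011 + 7×1.008 + 1×14.007 + 3×15.999 = 189.17 g/mol.

189.17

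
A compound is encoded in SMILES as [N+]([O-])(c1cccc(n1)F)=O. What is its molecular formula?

Heavy atoms from the SMILES: 5 C, 1 F, 2 N, 2 O.
Implicit hydrogens by atom environment:
  3 × C (aromatic): 1 H each → 3
  2 × C (aromatic): no H
  1 × F: no H
  1 × N (aromatic): no H
  1 × N (charge +1): no H
  1 × O: no H
  1 × O (charge -1): no H
  Total hydrogens = 3.
Molecular formula: C5H3FN2O2

C5H3FN2O2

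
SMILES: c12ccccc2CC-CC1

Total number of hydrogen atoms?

Hydrogens are implicit in SMILES; fill each atom to its normal valence:
  4 × C: 2 H each → 8
  4 × C (aromatic): 1 H each → 4
  2 × C (aromatic): no H
  Total hydrogens = 12.

12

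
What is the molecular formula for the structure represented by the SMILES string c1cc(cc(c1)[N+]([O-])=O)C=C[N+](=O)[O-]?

Heavy atoms from the SMILES: 8 C, 2 N, 4 O.
Implicit hydrogens by atom environment:
  4 × C (aromatic): 1 H each → 4
  2 × C: 1 H each → 2
  2 × C (aromatic): no H
  2 × N (charge +1): no H
  2 × O: no H
  2 × O (charge -1): no H
  Total hydrogens = 6.
Molecular formula: C8H6N2O4

C8H6N2O4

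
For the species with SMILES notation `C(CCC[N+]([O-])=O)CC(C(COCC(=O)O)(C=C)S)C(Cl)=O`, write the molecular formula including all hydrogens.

Heavy atoms from the SMILES: 13 C, 1 Cl, 1 N, 6 O, 1 S.
Implicit hydrogens by atom environment:
  8 × C: 2 H each → 16
  4 × O: no H
  3 × C: no H
  2 × C: 1 H each → 2
  1 × Cl: no H
  1 × N (charge +1): no H
  1 × O: 1 H
  1 × O (charge -1): no H
  1 × S: 1 H
  Total hydrogens = 20.
Molecular formula: C13H20ClNO6S

C13H20ClNO6S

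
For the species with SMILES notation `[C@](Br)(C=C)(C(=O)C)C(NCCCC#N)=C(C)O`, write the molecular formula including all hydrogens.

Heavy atoms from the SMILES: 1 Br, 12 C, 2 N, 2 O.
Implicit hydrogens by atom environment:
  5 × C: no H
  4 × C: 2 H each → 8
  2 × C: 3 H each → 6
  1 × Br: no H
  1 × C: 1 H
  1 × N: 1 H
  1 × N: no H
  1 × O: 1 H
  1 × O: no H
  Total hydrogens = 17.
Molecular formula: C12H17BrN2O2

C12H17BrN2O2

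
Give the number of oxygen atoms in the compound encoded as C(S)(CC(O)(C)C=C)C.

1

The symbol for oxygen appears 1 time in the SMILES.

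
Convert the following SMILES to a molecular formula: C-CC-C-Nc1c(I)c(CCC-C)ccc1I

Heavy atoms from the SMILES: 14 C, 2 I, 1 N.
Implicit hydrogens by atom environment:
  6 × C: 2 H each → 12
  4 × C (aromatic): no H
  2 × C: 3 H each → 6
  2 × C (aromatic): 1 H each → 2
  2 × I: no H
  1 × N: 1 H
  Total hydrogens = 21.
Molecular formula: C14H21I2N

C14H21I2N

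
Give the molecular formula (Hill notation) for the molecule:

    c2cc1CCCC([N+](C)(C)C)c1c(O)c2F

C13H19FNO+

Heavy atoms from the SMILES: 13 C, 1 F, 1 N, 1 O.
Implicit hydrogens by atom environment:
  4 × C (aromatic): no H
  3 × C: 3 H each → 9
  3 × C: 2 H each → 6
  2 × C (aromatic): 1 H each → 2
  1 × C: 1 H
  1 × F: no H
  1 × N (charge +1): no H
  1 × O: 1 H
  Total hydrogens = 19.
Net charge +1.
Molecular formula: C13H19FNO+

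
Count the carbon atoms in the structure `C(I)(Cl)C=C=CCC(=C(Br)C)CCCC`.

12

The symbol for carbon appears 12 times in the SMILES. (Cl is a single chlorine, not C + l.)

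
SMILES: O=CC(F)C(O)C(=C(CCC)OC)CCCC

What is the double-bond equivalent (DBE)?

2

Molecular formula from the SMILES: C13H23FO3.
DoU = (2C + 2 + N − H − X)/2 = (2·13 + 2 + 0 − 23 − 1)/2 = 4/2 = 2.
(Structurally: 0 ring(s) + 2 π bond(s) = 2.)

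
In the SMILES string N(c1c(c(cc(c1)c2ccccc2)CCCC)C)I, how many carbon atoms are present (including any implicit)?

17

The symbol for carbon appears 17 times in the SMILES. Lowercase c denotes aromatic carbon and counts toward C.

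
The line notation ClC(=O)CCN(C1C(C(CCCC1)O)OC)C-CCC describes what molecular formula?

C15H28ClNO3

Heavy atoms from the SMILES: 15 C, 1 Cl, 1 N, 3 O.
Implicit hydrogens by atom environment:
  9 × C: 2 H each → 18
  3 × C: 1 H each → 3
  2 × C: 3 H each → 6
  2 × O: no H
  1 × C: no H
  1 × Cl: no H
  1 × N: no H
  1 × O: 1 H
  Total hydrogens = 28.
Molecular formula: C15H28ClNO3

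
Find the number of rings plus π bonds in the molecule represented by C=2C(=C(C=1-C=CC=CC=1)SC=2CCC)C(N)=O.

8

Molecular formula from the SMILES: C14H15NOS.
DoU = (2C + 2 + N − H − X)/2 = (2·14 + 2 + 1 − 15 − 0)/2 = 16/2 = 8.
(Structurally: 2 ring(s) + 6 π bond(s) = 8.)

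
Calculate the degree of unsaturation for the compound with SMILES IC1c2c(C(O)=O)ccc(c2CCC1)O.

Molecular formula from the SMILES: C11H11IO3.
DoU = (2C + 2 + N − H − X)/2 = (2·11 + 2 + 0 − 11 − 1)/2 = 12/2 = 6.
(Structurally: 2 ring(s) + 4 π bond(s) = 6.)

6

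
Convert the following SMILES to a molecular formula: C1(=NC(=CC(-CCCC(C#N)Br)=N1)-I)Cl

Heavy atoms from the SMILES: 1 Br, 9 C, 1 Cl, 1 I, 3 N.
Implicit hydrogens by atom environment:
  3 × C: 2 H each → 6
  3 × C (aromatic): no H
  2 × N (aromatic): no H
  1 × Br: no H
  1 × C (aromatic): 1 H
  1 × C: 1 H
  1 × C: no H
  1 × Cl: no H
  1 × I: no H
  1 × N: no H
  Total hydrogens = 8.
Molecular formula: C9H8BrClIN3

C9H8BrClIN3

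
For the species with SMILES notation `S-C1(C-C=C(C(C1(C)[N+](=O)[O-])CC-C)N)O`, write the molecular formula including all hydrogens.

Heavy atoms from the SMILES: 10 C, 2 N, 3 O, 1 S.
Implicit hydrogens by atom environment:
  3 × C: 2 H each → 6
  3 × C: no H
  2 × C: 3 H each → 6
  2 × C: 1 H each → 2
  1 × N: 2 H
  1 × N (charge +1): no H
  1 × O: 1 H
  1 × O: no H
  1 × O (charge -1): no H
  1 × S: 1 H
  Total hydrogens = 18.
Molecular formula: C10H18N2O3S

C10H18N2O3S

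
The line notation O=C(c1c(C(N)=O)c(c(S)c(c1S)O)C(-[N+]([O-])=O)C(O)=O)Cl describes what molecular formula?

C10H7ClN2O7S2

Heavy atoms from the SMILES: 10 C, 1 Cl, 2 N, 7 O, 2 S.
Implicit hydrogens by atom environment:
  6 × C (aromatic): no H
  4 × O: no H
  3 × C: no H
  2 × O: 1 H each → 2
  2 × S: 1 H each → 2
  1 × C: 1 H
  1 × Cl: no H
  1 × N: 2 H
  1 × N (charge +1): no H
  1 × O (charge -1): no H
  Total hydrogens = 7.
Molecular formula: C10H7ClN2O7S2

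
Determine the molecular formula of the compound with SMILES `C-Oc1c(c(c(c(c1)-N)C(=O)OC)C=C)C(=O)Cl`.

Heavy atoms from the SMILES: 12 C, 1 Cl, 1 N, 4 O.
Implicit hydrogens by atom environment:
  5 × C (aromatic): no H
  4 × O: no H
  2 × C: 3 H each → 6
  2 × C: no H
  1 × C: 2 H
  1 × C (aromatic): 1 H
  1 × C: 1 H
  1 × Cl: no H
  1 × N: 2 H
  Total hydrogens = 12.
Molecular formula: C12H12ClNO4

C12H12ClNO4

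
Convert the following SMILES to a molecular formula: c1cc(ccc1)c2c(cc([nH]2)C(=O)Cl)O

C11H8ClNO2

Heavy atoms from the SMILES: 11 C, 1 Cl, 1 N, 2 O.
Implicit hydrogens by atom environment:
  6 × C (aromatic): 1 H each → 6
  4 × C (aromatic): no H
  1 × C: no H
  1 × Cl: no H
  1 × N (aromatic): 1 H
  1 × O: 1 H
  1 × O: no H
  Total hydrogens = 8.
Molecular formula: C11H8ClNO2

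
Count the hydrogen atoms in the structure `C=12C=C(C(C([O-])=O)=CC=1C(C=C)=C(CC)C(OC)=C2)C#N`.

Hydrogens are implicit in SMILES; fill each atom to its normal valence:
  7 × C (aromatic): no H
  3 × C (aromatic): 1 H each → 3
  2 × C: 3 H each → 6
  2 × C: 2 H each → 4
  2 × C: no H
  2 × O: no H
  1 × C: 1 H
  1 × N: no H
  1 × O (charge -1): no H
  Total hydrogens = 14.

14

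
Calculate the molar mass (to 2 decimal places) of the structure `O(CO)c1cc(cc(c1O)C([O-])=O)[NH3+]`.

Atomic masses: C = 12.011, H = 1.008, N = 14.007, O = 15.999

199.16

Molecular formula: C8H9NO5.
M = 8×12.011 + 9×1.008 + 1×14.007 + 5×15.999 = 199.16 g/mol.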